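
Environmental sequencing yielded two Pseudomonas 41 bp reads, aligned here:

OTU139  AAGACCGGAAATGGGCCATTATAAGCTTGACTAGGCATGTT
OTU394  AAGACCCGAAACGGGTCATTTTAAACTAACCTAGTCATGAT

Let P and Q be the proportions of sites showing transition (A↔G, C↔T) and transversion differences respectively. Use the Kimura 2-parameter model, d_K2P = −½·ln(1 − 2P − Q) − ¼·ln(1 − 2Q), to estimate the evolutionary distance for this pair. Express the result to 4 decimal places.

0.2954

Mismatches occur at site 7 (G↔C, transversion), site 12 (T↔C, transition), site 16 (C↔T, transition), site 21 (A↔T, transversion), site 25 (G↔A, transition), site 28 (T↔A, transversion), site 29 (G↔A, transition), site 30 (A↔C, transversion), site 35 (G↔T, transversion), site 40 (T↔A, transversion).
Of the 10 differences, 4 transitions and 6 transversions over 41 sites: P = 4/41 = 0.097561, Q = 6/41 = 0.146341.
d = −0.5·ln(0.658537) − 0.25·ln(0.707318) = −0.5·(-0.417735) − 0.25·(-0.346275) = 0.2954.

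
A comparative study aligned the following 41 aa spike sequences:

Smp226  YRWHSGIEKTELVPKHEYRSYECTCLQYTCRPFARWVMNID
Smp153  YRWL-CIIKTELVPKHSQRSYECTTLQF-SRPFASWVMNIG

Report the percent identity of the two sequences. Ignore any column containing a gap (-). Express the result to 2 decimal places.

Excluding the 2 gap columns leaves 39 comparable sites.
Mismatches occur at site 4 (H→L), site 6 (G→C), site 8 (E→I), site 17 (E→S), site 18 (Y→Q), site 25 (C→T), site 28 (Y→F), site 30 (C→S), site 35 (R→S), site 41 (D→G).
29 of the 39 comparable sites match, so the percent identity is 29/39 × 100 = 74.36%.

74.36%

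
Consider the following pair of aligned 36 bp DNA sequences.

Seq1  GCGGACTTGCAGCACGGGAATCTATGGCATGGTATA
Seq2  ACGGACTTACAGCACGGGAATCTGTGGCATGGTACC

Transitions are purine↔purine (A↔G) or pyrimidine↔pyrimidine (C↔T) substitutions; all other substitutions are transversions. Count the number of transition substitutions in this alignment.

The sequences differ at positions 1 (G/A, transition), 9 (G/A, transition), 24 (A/G, transition), 35 (T/C, transition), 36 (A/C, transversion).
Of the 5 differences, 4 transitions and 1 transversion, so the answer is 4.

4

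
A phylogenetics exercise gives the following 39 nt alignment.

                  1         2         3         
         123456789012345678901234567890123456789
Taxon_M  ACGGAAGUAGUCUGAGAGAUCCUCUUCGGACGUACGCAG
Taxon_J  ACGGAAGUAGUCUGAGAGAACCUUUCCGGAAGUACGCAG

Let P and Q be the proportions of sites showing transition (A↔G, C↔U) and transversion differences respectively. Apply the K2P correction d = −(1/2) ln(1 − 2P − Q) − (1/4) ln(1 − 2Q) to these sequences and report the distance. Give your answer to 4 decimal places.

0.1106

The sequences differ at positions 20 (U/A, transversion), 24 (C/U, transition), 26 (U/C, transition), 31 (C/A, transversion).
Of the 4 differences, 2 transitions and 2 transversions over 39 sites: P = 2/39 = 0.051282, Q = 2/39 = 0.051282.
d = −0.5·ln(0.846154) − 0.25·ln(0.897436) = −0.5·(-0.167054) − 0.25·(-0.108213) = 0.1106.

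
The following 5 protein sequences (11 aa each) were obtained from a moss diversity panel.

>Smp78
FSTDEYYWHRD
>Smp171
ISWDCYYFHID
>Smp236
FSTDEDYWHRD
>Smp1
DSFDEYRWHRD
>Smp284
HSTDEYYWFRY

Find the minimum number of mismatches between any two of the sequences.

1

Pairwise Hamming distances:
  Smp78 vs Smp171: 5
  Smp78 vs Smp236: 1
  Smp78 vs Smp1: 3
  Smp78 vs Smp284: 3
  Smp171 vs Smp236: 6
  Smp171 vs Smp1: 6
  Smp171 vs Smp284: 7
  Smp236 vs Smp1: 4
  Smp236 vs Smp284: 4
  Smp1 vs Smp284: 5
The smallest is 1, between Smp78 and Smp236.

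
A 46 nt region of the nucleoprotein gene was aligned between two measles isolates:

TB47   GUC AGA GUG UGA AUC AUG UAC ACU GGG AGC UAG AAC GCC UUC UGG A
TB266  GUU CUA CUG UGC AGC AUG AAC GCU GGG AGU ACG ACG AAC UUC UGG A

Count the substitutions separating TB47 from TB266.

15

The sequences differ at positions 3 (C/U), 4 (A/C), 5 (G/U), 7 (G/C), 12 (A/C), 14 (U/G), 19 (U/A), 22 (A/G), 30 (C/U), 31 (U/A), 32 (A/C), 35 (A/C), 36 (C/G), 37 (G/A), 38 (C/A).
That gives 15 mismatches out of 46 aligned sites, so the Hamming distance is 15.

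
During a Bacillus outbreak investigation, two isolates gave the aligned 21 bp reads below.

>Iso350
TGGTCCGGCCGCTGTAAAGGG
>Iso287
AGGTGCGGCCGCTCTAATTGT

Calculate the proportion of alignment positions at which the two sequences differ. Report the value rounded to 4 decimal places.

Differing sites — 1:T/A; 5:C/G; 14:G/C; 18:A/T; 19:G/T; 21:G/T.
There are 6 differences over 21 sites, so p = 6/21 = 0.2857.

0.2857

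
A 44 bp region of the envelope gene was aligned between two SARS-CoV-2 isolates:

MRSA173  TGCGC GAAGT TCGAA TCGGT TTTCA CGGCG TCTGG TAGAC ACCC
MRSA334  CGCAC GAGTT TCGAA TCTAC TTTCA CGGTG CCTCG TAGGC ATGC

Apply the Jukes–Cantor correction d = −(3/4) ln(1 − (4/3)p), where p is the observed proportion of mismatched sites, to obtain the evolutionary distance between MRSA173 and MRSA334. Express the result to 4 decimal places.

Differing sites — 1:T/C; 4:G/A; 8:A/G; 9:G/T; 18:G/T; 19:G/A; 20:T/C; 29:C/T; 31:T/C; 34:G/C; 39:A/G; 42:C/T; 43:C/G.
p = 13/44 = 0.295455.
d = −0.75 · ln(1 − (4/3)·0.295455) = −0.75 · ln(0.606060) = −0.75 · (-0.500776) = 0.3756.

0.3756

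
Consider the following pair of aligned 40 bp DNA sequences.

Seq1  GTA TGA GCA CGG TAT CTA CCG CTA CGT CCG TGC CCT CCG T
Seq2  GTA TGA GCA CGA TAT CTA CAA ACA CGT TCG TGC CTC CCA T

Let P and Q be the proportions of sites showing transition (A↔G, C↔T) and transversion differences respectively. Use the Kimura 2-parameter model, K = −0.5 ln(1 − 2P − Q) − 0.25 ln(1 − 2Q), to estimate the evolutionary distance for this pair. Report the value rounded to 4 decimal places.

Differing sites — 12:G/A (Ti); 20:C/A (Tv); 21:G/A (Ti); 22:C/A (Tv); 23:T/C (Ti); 28:C/T (Ti); 35:C/T (Ti); 36:T/C (Ti); 39:G/A (Ti).
Of the 9 differences, 7 transitions and 2 transversions over 40 sites: P = 7/40 = 0.175000, Q = 2/40 = 0.050000.
d = −0.5·ln(0.600000) − 0.25·ln(0.900000) = −0.5·(-0.510826) − 0.25·(-0.105361) = 0.2818.

0.2818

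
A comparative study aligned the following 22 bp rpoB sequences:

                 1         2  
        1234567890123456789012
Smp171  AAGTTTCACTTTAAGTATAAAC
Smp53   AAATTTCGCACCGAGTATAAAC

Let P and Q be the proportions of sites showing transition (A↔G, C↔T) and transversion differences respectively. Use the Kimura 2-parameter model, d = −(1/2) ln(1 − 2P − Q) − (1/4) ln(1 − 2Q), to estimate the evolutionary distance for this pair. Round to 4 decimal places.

Differing sites — 3:G/A (Ti); 8:A/G (Ti); 10:T/A (Tv); 11:T/C (Ti); 12:T/C (Ti); 13:A/G (Ti).
Of the 6 differences, 5 transitions and 1 transversion over 22 sites: P = 5/22 = 0.227273, Q = 1/22 = 0.045455.
d = −0.5·ln(0.499999) − 0.25·ln(0.909090) = −0.5·(-0.693149) − 0.25·(-0.095311) = 0.3704.

0.3704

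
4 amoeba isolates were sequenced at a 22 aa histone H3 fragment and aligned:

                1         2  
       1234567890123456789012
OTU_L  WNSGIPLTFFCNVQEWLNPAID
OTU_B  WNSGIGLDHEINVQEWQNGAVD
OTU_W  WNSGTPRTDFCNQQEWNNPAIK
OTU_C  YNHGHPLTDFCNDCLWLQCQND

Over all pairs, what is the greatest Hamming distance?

Pairwise Hamming distances:
  OTU_L vs OTU_B: 8
  OTU_L vs OTU_W: 6
  OTU_L vs OTU_C: 11
  OTU_B vs OTU_W: 12
  OTU_B vs OTU_C: 16
  OTU_W vs OTU_C: 13
The largest is 16, between OTU_B and OTU_C.

16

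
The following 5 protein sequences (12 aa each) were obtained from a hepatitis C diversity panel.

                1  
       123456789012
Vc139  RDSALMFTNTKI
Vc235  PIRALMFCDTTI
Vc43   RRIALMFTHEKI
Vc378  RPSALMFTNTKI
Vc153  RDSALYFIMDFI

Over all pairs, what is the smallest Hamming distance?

Pairwise Hamming distances:
  Vc139 vs Vc235: 6
  Vc139 vs Vc43: 4
  Vc139 vs Vc378: 1
  Vc139 vs Vc153: 5
  Vc235 vs Vc43: 7
  Vc235 vs Vc378: 6
  Vc235 vs Vc153: 8
  Vc43 vs Vc378: 4
  Vc43 vs Vc153: 7
  Vc378 vs Vc153: 6
The smallest is 1, between Vc139 and Vc378.

1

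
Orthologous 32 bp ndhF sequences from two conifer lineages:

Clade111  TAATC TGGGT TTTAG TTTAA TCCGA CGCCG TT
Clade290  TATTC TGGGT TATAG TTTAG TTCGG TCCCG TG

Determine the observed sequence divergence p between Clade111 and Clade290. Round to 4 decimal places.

The sequences differ at positions 3 (A/T), 12 (T/A), 20 (A/G), 22 (C/T), 25 (A/G), 26 (C/T), 27 (G/C), 32 (T/G).
There are 8 differences over 32 sites, so p = 8/32 = 0.2500.

0.2500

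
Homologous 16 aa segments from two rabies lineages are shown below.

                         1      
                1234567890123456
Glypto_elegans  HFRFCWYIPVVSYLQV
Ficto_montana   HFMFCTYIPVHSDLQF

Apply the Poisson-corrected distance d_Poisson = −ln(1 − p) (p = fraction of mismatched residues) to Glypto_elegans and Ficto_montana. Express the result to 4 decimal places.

0.3747

Mismatches occur at site 3 (R/M), site 6 (W/T), site 11 (V/H), site 13 (Y/D), site 16 (V/F).
p = 5/16 = 0.312500.
d = −ln(1 − 0.312500) = −ln(0.687500) = 0.3747.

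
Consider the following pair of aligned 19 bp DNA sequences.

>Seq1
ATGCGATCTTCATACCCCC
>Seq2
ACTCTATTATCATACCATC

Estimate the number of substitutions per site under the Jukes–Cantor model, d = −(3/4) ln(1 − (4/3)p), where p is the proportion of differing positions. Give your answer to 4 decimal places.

0.5068

The sequences differ at positions 2 (T/C), 3 (G/T), 5 (G/T), 8 (C/T), 9 (T/A), 17 (C/A), 18 (C/T).
p = 7/19 = 0.368421.
d = −0.75 · ln(1 − (4/3)·0.368421) = −0.75 · ln(0.508772) = −0.75 · (-0.675755) = 0.5068.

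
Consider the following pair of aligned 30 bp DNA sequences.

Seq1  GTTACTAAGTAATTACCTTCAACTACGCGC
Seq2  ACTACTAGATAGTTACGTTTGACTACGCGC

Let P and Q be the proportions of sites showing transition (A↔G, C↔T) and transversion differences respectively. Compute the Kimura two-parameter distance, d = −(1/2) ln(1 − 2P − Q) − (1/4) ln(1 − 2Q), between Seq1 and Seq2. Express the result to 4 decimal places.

The sequences differ at positions 1 (G/A, transition), 2 (T/C, transition), 8 (A/G, transition), 9 (G/A, transition), 12 (A/G, transition), 17 (C/G, transversion), 20 (C/T, transition), 21 (A/G, transition).
Of the 8 differences, 7 transitions and 1 transversion over 30 sites: P = 7/30 = 0.233333, Q = 1/30 = 0.033333.
d = −0.5·ln(0.500001) − 0.25·ln(0.933334) = −0.5·(-0.693145) − 0.25·(-0.068992) = 0.3638.

0.3638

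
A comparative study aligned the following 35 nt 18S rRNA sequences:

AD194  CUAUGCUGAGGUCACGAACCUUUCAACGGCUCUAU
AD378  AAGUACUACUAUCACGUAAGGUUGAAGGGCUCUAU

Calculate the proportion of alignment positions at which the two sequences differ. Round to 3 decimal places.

0.400

Differing sites — 1:C/A; 2:U/A; 3:A/G; 5:G/A; 8:G/A; 9:A/C; 10:G/U; 11:G/A; 17:A/U; 19:C/A; 20:C/G; 21:U/G; 24:C/G; 27:C/G.
There are 14 differences over 35 sites, so p = 14/35 = 0.400.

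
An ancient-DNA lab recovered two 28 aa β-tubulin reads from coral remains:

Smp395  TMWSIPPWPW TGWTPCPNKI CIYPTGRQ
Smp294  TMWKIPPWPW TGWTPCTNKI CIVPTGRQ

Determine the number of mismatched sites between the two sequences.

Mismatches occur at site 4 (S→K), site 17 (P→T), site 23 (Y→V).
That gives 3 mismatches out of 28 aligned sites, so the Hamming distance is 3.

3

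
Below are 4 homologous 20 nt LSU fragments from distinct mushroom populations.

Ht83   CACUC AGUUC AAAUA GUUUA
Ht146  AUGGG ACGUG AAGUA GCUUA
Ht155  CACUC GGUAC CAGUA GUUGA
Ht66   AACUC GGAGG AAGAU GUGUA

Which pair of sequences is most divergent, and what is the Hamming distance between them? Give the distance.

13

Pairwise Hamming distances:
  Ht83 vs Ht146: 10
  Ht83 vs Ht155: 5
  Ht83 vs Ht66: 9
  Ht146 vs Ht155: 13
  Ht146 vs Ht66: 12
  Ht155 vs Ht66: 9
The largest is 13, between Ht146 and Ht155.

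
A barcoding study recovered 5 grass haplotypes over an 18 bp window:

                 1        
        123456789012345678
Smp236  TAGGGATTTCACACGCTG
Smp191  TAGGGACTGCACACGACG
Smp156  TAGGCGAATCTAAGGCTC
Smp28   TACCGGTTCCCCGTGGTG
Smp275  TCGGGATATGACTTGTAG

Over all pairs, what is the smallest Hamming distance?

Pairwise Hamming distances:
  Smp236 vs Smp191: 4
  Smp236 vs Smp156: 8
  Smp236 vs Smp28: 8
  Smp236 vs Smp275: 7
  Smp191 vs Smp156: 11
  Smp191 vs Smp28: 10
  Smp191 vs Smp275: 9
  Smp156 vs Smp28: 12
  Smp156 vs Smp275: 12
  Smp28 vs Smp275: 11
The smallest is 4, between Smp236 and Smp191.

4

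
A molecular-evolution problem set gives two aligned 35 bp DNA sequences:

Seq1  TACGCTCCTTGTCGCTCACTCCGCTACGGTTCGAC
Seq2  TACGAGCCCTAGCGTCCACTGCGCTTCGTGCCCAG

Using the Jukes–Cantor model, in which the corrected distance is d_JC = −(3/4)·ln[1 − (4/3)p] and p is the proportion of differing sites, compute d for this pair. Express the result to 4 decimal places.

0.5716

The sequences differ at positions 5 (C/A), 6 (T/G), 9 (T/C), 11 (G/A), 12 (T/G), 15 (C/T), 16 (T/C), 21 (C/G), 26 (A/T), 29 (G/T), 30 (T/G), 31 (T/C), 33 (G/C), 35 (C/G).
p = 14/35 = 0.400000.
d = −0.75 · ln(1 − (4/3)·0.400000) = −0.75 · ln(0.466667) = −0.75 · (-0.762139) = 0.5716.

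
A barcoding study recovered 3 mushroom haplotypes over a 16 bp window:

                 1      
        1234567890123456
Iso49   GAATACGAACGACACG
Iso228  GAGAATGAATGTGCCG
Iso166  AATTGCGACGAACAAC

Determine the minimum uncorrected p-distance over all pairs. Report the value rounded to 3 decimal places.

Pairwise Hamming distances:
  Iso49 vs Iso228: 7
  Iso49 vs Iso166: 8
  Iso228 vs Iso166: 13
The smallest is 7 mismatches, between Iso49 and Iso228; p = 7/16 = 0.438.

0.438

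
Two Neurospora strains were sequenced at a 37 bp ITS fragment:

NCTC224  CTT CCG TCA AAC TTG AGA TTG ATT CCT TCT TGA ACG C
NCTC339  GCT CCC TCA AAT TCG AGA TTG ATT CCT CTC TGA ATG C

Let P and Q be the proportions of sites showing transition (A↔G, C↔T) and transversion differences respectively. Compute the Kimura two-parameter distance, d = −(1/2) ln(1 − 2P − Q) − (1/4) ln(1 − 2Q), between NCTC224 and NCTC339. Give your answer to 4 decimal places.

0.3118

The sequences differ at positions 1 (C/G, transversion), 2 (T/C, transition), 6 (G/C, transversion), 12 (C/T, transition), 14 (T/C, transition), 28 (T/C, transition), 29 (C/T, transition), 30 (T/C, transition), 35 (C/T, transition).
Of the 9 differences, 7 transitions and 2 transversions over 37 sites: P = 7/37 = 0.189189, Q = 2/37 = 0.054054.
d = −0.5·ln(0.567568) − 0.25·ln(0.891892) = −0.5·(-0.566395) − 0.25·(-0.114410) = 0.3118.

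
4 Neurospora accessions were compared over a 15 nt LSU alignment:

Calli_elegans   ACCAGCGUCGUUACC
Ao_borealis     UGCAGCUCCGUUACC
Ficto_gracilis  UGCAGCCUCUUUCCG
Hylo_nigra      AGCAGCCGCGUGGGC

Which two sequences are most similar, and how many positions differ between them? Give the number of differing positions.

Pairwise Hamming distances:
  Calli_elegans vs Ao_borealis: 4
  Calli_elegans vs Ficto_gracilis: 6
  Calli_elegans vs Hylo_nigra: 6
  Ao_borealis vs Ficto_gracilis: 5
  Ao_borealis vs Hylo_nigra: 6
  Ficto_gracilis vs Hylo_nigra: 7
The smallest is 4, between Calli_elegans and Ao_borealis.

4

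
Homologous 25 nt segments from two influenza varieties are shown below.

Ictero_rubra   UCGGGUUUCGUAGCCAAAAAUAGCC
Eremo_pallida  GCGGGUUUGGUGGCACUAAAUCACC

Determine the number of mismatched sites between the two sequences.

The sequences differ at positions 1 (U/G), 9 (C/G), 12 (A/G), 15 (C/A), 16 (A/C), 17 (A/U), 22 (A/C), 23 (G/A).
That gives 8 mismatches out of 25 aligned sites, so the Hamming distance is 8.

8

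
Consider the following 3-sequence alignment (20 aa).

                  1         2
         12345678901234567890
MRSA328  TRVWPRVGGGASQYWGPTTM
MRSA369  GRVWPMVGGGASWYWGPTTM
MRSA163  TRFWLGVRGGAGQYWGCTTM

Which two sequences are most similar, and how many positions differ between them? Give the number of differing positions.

3

Pairwise Hamming distances:
  MRSA328 vs MRSA369: 3
  MRSA328 vs MRSA163: 6
  MRSA369 vs MRSA163: 8
The smallest is 3, between MRSA328 and MRSA369.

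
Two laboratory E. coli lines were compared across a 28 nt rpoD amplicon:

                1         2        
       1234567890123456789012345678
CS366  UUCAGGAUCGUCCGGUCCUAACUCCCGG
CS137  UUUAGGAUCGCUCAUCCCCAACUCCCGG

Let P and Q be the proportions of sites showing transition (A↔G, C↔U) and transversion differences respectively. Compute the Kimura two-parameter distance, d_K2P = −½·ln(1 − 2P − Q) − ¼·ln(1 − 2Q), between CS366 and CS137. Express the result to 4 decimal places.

The sequences differ at positions 3 (C/U, transition), 11 (U/C, transition), 12 (C/U, transition), 14 (G/A, transition), 15 (G/U, transversion), 16 (U/C, transition), 19 (U/C, transition).
Of the 7 differences, 6 transitions and 1 transversion over 28 sites: P = 6/28 = 0.214286, Q = 1/28 = 0.035714.
d = −0.5·ln(0.535714) − 0.25·ln(0.928572) = −0.5·(-0.624155) − 0.25·(-0.074107) = 0.3306.

0.3306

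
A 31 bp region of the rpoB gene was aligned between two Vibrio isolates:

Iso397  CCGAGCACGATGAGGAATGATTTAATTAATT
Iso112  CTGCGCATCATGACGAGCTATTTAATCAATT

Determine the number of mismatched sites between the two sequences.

The sequences differ at positions 2 (C/T), 4 (A/C), 8 (C/T), 9 (G/C), 14 (G/C), 17 (A/G), 18 (T/C), 19 (G/T), 27 (T/C).
That gives 9 mismatches out of 31 aligned sites, so the Hamming distance is 9.

9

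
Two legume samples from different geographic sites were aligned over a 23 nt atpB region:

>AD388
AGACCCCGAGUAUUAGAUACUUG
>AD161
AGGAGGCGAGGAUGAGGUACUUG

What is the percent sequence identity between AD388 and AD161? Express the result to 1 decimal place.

69.6%

Mismatches occur at site 3 (A/G), site 4 (C/A), site 5 (C/G), site 6 (C/G), site 11 (U/G), site 14 (U/G), site 17 (A/G).
16 of the 23 sites match, so the percent identity is 16/23 × 100 = 69.6%.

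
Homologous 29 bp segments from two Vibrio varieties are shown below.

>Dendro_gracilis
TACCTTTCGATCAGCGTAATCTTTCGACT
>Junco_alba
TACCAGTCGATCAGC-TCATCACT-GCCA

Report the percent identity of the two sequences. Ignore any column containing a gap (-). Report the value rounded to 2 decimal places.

Excluding the 2 gap columns leaves 27 comparable sites.
Mismatches occur at site 5 (T/A), site 6 (T/G), site 18 (A/C), site 22 (T/A), site 23 (T/C), site 27 (A/C), site 29 (T/A).
20 of the 27 comparable sites match, so the percent identity is 20/27 × 100 = 74.07%.

74.07%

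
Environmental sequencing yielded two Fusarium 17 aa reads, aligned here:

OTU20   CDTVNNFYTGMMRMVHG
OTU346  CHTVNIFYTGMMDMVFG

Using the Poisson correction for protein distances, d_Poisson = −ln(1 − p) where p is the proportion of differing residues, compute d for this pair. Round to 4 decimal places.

Differing sites — 2:D/H; 6:N/I; 13:R/D; 16:H/F.
p = 4/17 = 0.235294.
d = −ln(1 − 0.235294) = −ln(0.764706) = 0.2683.

0.2683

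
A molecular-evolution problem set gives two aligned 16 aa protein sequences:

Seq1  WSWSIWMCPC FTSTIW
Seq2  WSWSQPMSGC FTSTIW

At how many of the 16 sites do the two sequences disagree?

4

The sequences differ at positions 5 (I/Q), 6 (W/P), 8 (C/S), 9 (P/G).
That gives 4 mismatches out of 16 aligned sites, so the Hamming distance is 4.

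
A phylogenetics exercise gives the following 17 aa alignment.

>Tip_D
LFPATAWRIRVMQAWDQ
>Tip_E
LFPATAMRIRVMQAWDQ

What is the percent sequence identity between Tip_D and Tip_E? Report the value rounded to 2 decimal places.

94.12%

Differing sites — 7:W/M.
16 of the 17 sites match, so the percent identity is 16/17 × 100 = 94.12%.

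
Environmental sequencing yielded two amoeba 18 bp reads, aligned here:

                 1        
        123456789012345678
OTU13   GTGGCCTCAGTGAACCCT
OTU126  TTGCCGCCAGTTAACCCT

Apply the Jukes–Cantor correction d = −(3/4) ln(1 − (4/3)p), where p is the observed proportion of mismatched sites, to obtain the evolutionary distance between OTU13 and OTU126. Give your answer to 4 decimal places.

Differing sites — 1:G/T; 4:G/C; 6:C/G; 7:T/C; 12:G/T.
p = 5/18 = 0.277778.
d = −0.75 · ln(1 − (4/3)·0.277778) = −0.75 · ln(0.629629) = −0.75 · (-0.462625) = 0.3470.

0.3470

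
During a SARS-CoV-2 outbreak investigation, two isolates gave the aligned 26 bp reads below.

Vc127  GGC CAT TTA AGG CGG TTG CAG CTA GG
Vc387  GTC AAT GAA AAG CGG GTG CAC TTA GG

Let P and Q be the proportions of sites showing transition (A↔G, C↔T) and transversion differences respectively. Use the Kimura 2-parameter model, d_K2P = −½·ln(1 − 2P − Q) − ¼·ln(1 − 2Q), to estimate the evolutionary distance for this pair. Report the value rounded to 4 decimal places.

0.3975

Mismatches occur at site 2 (G→T, transversion), site 4 (C→A, transversion), site 7 (T→G, transversion), site 8 (T→A, transversion), site 11 (G→A, transition), site 16 (T→G, transversion), site 21 (G→C, transversion), site 22 (C→T, transition).
Of the 8 differences, 2 transitions and 6 transversions over 26 sites: P = 2/26 = 0.076923, Q = 6/26 = 0.230769.
d = −0.5·ln(0.615385) − 0.25·ln(0.538462) = −0.5·(-0.485507) − 0.25·(-0.619038) = 0.3975.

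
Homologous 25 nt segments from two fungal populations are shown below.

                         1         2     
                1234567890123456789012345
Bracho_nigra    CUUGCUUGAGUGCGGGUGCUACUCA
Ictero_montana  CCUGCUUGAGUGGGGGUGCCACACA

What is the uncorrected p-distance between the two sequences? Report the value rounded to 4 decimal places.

0.1600

Differing sites — 2:U/C; 13:C/G; 20:U/C; 23:U/A.
There are 4 differences over 25 sites, so p = 4/25 = 0.1600.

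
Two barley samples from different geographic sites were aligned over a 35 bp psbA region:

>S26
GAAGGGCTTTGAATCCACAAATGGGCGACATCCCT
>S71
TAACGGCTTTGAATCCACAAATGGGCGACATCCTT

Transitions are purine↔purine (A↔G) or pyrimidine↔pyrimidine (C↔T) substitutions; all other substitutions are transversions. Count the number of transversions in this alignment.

2

Mismatches occur at site 1 (G↔T, transversion), site 4 (G↔C, transversion), site 34 (C↔T, transition).
Of the 3 differences, 1 transition and 2 transversions, so the answer is 2.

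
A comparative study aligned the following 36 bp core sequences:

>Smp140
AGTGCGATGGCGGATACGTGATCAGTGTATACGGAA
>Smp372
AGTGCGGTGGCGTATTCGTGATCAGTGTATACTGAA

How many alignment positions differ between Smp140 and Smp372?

The sequences differ at positions 7 (A/G), 13 (G/T), 16 (A/T), 33 (G/T).
That gives 4 mismatches out of 36 aligned sites, so the Hamming distance is 4.

4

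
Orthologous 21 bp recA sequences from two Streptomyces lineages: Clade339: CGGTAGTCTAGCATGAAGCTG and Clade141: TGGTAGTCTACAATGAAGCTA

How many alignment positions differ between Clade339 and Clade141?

The sequences differ at positions 1 (C/T), 11 (G/C), 12 (C/A), 21 (G/A).
That gives 4 mismatches out of 21 aligned sites, so the Hamming distance is 4.

4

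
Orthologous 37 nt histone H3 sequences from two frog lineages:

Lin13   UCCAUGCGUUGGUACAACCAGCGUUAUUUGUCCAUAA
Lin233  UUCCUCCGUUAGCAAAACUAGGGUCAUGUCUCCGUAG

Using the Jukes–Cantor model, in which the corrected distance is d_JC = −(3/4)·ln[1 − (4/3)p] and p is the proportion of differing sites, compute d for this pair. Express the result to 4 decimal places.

0.4740

The sequences differ at positions 2 (C/U), 4 (A/C), 6 (G/C), 11 (G/A), 13 (U/C), 15 (C/A), 19 (C/U), 22 (C/G), 25 (U/C), 28 (U/G), 30 (G/C), 34 (A/G), 37 (A/G).
p = 13/37 = 0.351351.
d = −0.75 · ln(1 − (4/3)·0.351351) = −0.75 · ln(0.531532) = −0.75 · (-0.631992) = 0.4740.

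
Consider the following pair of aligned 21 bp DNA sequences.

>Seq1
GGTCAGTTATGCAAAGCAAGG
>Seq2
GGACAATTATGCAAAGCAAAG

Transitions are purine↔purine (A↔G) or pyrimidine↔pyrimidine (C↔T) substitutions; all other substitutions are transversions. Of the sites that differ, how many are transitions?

Differing sites — 3:T/A (Tv); 6:G/A (Ti); 20:G/A (Ti).
Of the 3 differences, 2 transitions and 1 transversion, so the answer is 2.

2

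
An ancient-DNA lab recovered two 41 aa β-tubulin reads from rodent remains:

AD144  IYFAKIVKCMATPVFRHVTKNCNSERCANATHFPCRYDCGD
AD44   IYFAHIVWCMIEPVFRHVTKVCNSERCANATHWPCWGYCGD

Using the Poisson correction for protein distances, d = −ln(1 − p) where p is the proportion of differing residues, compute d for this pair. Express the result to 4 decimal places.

The sequences differ at positions 5 (K/H), 8 (K/W), 11 (A/I), 12 (T/E), 21 (N/V), 33 (F/W), 36 (R/W), 37 (Y/G), 38 (D/Y).
p = 9/41 = 0.219512.
d = −ln(1 − 0.219512) = −ln(0.780488) = 0.2478.

0.2478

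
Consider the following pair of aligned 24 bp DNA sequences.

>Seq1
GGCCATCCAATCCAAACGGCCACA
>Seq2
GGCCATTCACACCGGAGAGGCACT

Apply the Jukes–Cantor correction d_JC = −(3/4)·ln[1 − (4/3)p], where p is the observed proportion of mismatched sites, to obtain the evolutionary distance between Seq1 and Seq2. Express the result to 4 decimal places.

Mismatches occur at site 7 (C→T), site 10 (A→C), site 11 (T→A), site 14 (A→G), site 15 (A→G), site 17 (C→G), site 18 (G→A), site 20 (C→G), site 24 (A→T).
p = 9/24 = 0.375000.
d = −0.75 · ln(1 − (4/3)·0.375000) = −0.75 · ln(0.500000) = −0.75 · (-0.693147) = 0.5199.

0.5199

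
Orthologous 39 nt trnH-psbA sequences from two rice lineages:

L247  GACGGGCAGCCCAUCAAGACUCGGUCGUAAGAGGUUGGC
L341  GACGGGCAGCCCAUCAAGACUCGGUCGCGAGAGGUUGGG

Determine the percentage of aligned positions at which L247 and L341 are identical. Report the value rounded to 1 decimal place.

The sequences differ at positions 28 (U/C), 29 (A/G), 39 (C/G).
36 of the 39 sites match, so the percent identity is 36/39 × 100 = 92.3%.

92.3%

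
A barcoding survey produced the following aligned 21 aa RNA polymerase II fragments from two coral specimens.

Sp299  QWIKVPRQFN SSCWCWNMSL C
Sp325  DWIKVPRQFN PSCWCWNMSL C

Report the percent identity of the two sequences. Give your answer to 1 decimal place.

Differing sites — 1:Q/D; 11:S/P.
19 of the 21 sites match, so the percent identity is 19/21 × 100 = 90.5%.

90.5%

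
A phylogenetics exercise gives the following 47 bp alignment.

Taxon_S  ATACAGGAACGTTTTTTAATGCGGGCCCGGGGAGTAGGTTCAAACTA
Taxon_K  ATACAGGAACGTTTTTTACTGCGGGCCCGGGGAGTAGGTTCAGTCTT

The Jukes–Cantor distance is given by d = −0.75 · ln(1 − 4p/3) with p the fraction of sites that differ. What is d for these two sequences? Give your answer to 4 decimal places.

0.0903

Mismatches occur at site 19 (A↔C), site 43 (A↔G), site 44 (A↔T), site 47 (A↔T).
p = 4/47 = 0.085106.
d = −0.75 · ln(1 − (4/3)·0.085106) = −0.75 · ln(0.886525) = −0.75 · (-0.120446) = 0.0903.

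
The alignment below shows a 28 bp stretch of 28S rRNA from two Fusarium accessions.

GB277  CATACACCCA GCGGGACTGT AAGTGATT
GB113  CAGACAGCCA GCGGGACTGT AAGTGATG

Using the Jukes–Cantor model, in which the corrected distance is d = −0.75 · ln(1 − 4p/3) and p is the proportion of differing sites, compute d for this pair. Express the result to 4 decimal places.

The sequences differ at positions 3 (T/G), 7 (C/G), 28 (T/G).
p = 3/28 = 0.107143.
d = −0.75 · ln(1 − (4/3)·0.107143) = −0.75 · ln(0.857143) = −0.75 · (-0.154151) = 0.1156.

0.1156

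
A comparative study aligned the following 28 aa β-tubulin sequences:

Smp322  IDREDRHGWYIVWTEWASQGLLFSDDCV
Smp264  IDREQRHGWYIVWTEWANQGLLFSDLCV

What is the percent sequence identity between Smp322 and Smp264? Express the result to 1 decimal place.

89.3%

Mismatches occur at site 5 (D→Q), site 18 (S→N), site 26 (D→L).
25 of the 28 sites match, so the percent identity is 25/28 × 100 = 89.3%.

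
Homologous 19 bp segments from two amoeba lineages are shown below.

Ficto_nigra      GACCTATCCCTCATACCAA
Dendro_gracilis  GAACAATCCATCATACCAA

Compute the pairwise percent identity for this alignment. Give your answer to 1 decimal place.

The sequences differ at positions 3 (C/A), 5 (T/A), 10 (C/A).
16 of the 19 sites match, so the percent identity is 16/19 × 100 = 84.2%.

84.2%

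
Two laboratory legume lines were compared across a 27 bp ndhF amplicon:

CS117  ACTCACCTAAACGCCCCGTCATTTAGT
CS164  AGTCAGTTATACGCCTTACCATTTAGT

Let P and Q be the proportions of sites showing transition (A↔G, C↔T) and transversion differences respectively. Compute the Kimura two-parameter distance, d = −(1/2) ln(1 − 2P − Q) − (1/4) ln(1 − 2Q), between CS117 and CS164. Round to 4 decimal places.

0.3912

The sequences differ at positions 2 (C/G, transversion), 6 (C/G, transversion), 7 (C/T, transition), 10 (A/T, transversion), 16 (C/T, transition), 17 (C/T, transition), 18 (G/A, transition), 19 (T/C, transition).
Of the 8 differences, 5 transitions and 3 transversions over 27 sites: P = 5/27 = 0.185185, Q = 3/27 = 0.111111.
d = −0.5·ln(0.518519) − 0.25·ln(0.777778) = −0.5·(-0.656779) − 0.25·(-0.251314) = 0.3912.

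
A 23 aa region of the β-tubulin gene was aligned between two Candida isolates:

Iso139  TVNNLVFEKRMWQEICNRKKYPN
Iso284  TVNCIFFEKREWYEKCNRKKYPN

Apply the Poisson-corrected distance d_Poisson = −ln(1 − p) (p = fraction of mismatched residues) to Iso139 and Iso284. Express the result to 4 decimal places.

0.3023

Differing sites — 4:N/C; 5:L/I; 6:V/F; 11:M/E; 13:Q/Y; 15:I/K.
p = 6/23 = 0.260870.
d = −ln(1 − 0.260870) = −ln(0.739130) = 0.3023.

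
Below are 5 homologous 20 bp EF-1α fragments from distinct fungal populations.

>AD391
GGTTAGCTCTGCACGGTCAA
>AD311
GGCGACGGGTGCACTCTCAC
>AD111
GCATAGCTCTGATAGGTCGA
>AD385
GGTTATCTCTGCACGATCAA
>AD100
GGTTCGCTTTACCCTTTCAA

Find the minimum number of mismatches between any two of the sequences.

2

Pairwise Hamming distances:
  AD391 vs AD311: 9
  AD391 vs AD111: 6
  AD391 vs AD385: 2
  AD391 vs AD100: 6
  AD311 vs AD111: 14
  AD311 vs AD385: 9
  AD311 vs AD100: 11
  AD111 vs AD385: 8
  AD111 vs AD100: 11
  AD385 vs AD100: 7
The smallest is 2, between AD391 and AD385.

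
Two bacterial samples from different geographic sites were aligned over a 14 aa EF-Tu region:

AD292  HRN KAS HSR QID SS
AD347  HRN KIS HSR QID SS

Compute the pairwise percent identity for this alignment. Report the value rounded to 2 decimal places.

The sequences differ at position 5 (A/I).
13 of the 14 sites match, so the percent identity is 13/14 × 100 = 92.86%.

92.86%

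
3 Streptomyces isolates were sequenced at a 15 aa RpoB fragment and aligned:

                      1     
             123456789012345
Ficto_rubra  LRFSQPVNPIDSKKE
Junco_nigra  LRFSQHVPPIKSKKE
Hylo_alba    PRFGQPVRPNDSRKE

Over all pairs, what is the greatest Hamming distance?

Pairwise Hamming distances:
  Ficto_rubra vs Junco_nigra: 3
  Ficto_rubra vs Hylo_alba: 5
  Junco_nigra vs Hylo_alba: 7
The largest is 7, between Junco_nigra and Hylo_alba.

7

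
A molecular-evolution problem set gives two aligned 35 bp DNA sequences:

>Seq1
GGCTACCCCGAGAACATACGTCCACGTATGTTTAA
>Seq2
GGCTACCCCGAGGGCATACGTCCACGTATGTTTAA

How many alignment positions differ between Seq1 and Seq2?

Mismatches occur at site 13 (A→G), site 14 (A→G).
That gives 2 mismatches out of 35 aligned sites, so the Hamming distance is 2.

2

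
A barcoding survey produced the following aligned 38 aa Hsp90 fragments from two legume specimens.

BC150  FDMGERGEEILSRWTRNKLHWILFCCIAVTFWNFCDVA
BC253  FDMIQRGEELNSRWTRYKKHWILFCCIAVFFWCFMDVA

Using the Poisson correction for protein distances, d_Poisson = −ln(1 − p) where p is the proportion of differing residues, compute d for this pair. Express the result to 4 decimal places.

0.2703

Differing sites — 4:G/I; 5:E/Q; 10:I/L; 11:L/N; 17:N/Y; 19:L/K; 30:T/F; 33:N/C; 35:C/M.
p = 9/38 = 0.236842.
d = −ln(1 − 0.236842) = −ln(0.763158) = 0.2703.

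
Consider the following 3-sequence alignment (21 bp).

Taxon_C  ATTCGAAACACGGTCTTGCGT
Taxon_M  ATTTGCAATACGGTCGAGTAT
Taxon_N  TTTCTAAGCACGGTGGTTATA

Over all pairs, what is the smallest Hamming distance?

7

Pairwise Hamming distances:
  Taxon_C vs Taxon_M: 7
  Taxon_C vs Taxon_N: 9
  Taxon_M vs Taxon_N: 12
The smallest is 7, between Taxon_C and Taxon_M.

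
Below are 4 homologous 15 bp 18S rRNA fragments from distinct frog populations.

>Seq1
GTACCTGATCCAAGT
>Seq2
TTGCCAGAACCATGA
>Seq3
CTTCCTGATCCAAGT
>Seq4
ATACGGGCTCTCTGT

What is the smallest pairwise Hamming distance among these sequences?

2

Pairwise Hamming distances:
  Seq1 vs Seq2: 6
  Seq1 vs Seq3: 2
  Seq1 vs Seq4: 7
  Seq2 vs Seq3: 6
  Seq2 vs Seq4: 9
  Seq3 vs Seq4: 8
The smallest is 2, between Seq1 and Seq3.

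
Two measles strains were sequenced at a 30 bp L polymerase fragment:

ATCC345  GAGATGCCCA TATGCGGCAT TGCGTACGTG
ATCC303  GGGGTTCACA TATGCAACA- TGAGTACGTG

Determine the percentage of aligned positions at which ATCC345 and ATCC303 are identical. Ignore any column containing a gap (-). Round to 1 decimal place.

Excluding the 1 gap column leaves 29 comparable sites.
The sequences differ at positions 2 (A/G), 4 (A/G), 6 (G/T), 8 (C/A), 16 (G/A), 17 (G/A), 23 (C/A).
22 of the 29 comparable sites match, so the percent identity is 22/29 × 100 = 75.9%.

75.9%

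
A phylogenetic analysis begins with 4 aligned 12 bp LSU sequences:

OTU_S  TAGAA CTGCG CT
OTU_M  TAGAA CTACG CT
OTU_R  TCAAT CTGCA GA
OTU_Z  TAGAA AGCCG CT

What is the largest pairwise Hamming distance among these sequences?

Pairwise Hamming distances:
  OTU_S vs OTU_M: 1
  OTU_S vs OTU_R: 6
  OTU_S vs OTU_Z: 3
  OTU_M vs OTU_R: 7
  OTU_M vs OTU_Z: 3
  OTU_R vs OTU_Z: 9
The largest is 9, between OTU_R and OTU_Z.

9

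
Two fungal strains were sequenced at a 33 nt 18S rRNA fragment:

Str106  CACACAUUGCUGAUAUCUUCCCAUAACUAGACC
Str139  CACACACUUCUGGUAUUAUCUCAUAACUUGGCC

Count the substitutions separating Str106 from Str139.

8

Differing sites — 7:U/C; 9:G/U; 13:A/G; 17:C/U; 18:U/A; 21:C/U; 29:A/U; 31:A/G.
That gives 8 mismatches out of 33 aligned sites, so the Hamming distance is 8.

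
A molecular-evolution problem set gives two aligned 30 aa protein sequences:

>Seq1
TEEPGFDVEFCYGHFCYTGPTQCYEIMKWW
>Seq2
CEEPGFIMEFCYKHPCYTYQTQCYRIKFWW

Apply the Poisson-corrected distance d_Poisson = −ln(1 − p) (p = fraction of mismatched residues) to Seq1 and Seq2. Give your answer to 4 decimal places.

0.4055

The sequences differ at positions 1 (T/C), 7 (D/I), 8 (V/M), 13 (G/K), 15 (F/P), 19 (G/Y), 20 (P/Q), 25 (E/R), 27 (M/K), 28 (K/F).
p = 10/30 = 0.333333.
d = −ln(1 − 0.333333) = −ln(0.666667) = 0.4055.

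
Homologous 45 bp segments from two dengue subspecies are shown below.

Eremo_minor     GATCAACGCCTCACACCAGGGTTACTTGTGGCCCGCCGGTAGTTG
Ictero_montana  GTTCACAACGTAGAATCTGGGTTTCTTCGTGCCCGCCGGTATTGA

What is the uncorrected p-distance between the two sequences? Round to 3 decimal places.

0.378

The sequences differ at positions 2 (A/T), 6 (A/C), 7 (C/A), 8 (G/A), 10 (C/G), 12 (C/A), 13 (A/G), 14 (C/A), 16 (C/T), 18 (A/T), 24 (A/T), 28 (G/C), 29 (T/G), 30 (G/T), 42 (G/T), 44 (T/G), 45 (G/A).
There are 17 differences over 45 sites, so p = 17/45 = 0.378.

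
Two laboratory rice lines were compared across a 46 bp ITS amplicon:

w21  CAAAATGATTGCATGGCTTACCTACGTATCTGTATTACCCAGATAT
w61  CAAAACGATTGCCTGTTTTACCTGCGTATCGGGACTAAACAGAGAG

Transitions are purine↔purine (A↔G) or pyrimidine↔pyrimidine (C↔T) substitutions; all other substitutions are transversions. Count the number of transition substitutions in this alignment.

4

Differing sites — 6:T/C (Ti); 13:A/C (Tv); 16:G/T (Tv); 17:C/T (Ti); 24:A/G (Ti); 31:T/G (Tv); 33:T/G (Tv); 35:T/C (Ti); 38:C/A (Tv); 39:C/A (Tv); 44:T/G (Tv); 46:T/G (Tv).
Of the 12 differences, 4 transitions and 8 transversions, so the answer is 4.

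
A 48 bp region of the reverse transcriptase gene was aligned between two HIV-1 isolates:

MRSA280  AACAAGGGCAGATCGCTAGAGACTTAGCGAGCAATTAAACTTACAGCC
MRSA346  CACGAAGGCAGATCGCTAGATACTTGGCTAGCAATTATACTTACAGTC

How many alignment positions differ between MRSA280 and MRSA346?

Differing sites — 1:A/C; 4:A/G; 6:G/A; 21:G/T; 26:A/G; 29:G/T; 38:A/T; 47:C/T.
That gives 8 mismatches out of 48 aligned sites, so the Hamming distance is 8.

8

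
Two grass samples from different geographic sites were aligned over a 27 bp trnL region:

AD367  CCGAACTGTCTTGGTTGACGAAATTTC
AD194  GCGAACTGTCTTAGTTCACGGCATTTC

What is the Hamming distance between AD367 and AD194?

Differing sites — 1:C/G; 13:G/A; 17:G/C; 21:A/G; 22:A/C.
That gives 5 mismatches out of 27 aligned sites, so the Hamming distance is 5.

5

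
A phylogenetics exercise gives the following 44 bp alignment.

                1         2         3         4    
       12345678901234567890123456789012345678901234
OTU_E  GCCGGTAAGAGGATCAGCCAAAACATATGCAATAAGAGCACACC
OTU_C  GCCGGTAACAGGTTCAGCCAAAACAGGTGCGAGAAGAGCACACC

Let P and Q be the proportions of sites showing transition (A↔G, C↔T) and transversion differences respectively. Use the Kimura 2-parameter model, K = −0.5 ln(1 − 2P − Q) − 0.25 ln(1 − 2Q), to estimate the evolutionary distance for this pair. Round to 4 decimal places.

0.1505

Differing sites — 9:G/C (Tv); 13:A/T (Tv); 26:T/G (Tv); 27:A/G (Ti); 31:A/G (Ti); 33:T/G (Tv).
Of the 6 differences, 2 transitions and 4 transversions over 44 sites: P = 2/44 = 0.045455, Q = 4/44 = 0.090909.
d = −0.5·ln(0.818181) − 0.25·ln(0.818182) = −0.5·(-0.200672) − 0.25·(-0.200670) = 0.1505.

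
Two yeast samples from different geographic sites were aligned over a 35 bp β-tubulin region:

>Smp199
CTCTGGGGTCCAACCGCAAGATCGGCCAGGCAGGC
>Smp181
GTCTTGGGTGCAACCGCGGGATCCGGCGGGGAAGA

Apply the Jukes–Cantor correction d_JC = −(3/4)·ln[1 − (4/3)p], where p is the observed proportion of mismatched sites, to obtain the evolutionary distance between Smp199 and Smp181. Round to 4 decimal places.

The sequences differ at positions 1 (C/G), 5 (G/T), 10 (C/G), 18 (A/G), 19 (A/G), 24 (G/C), 26 (C/G), 28 (A/G), 31 (C/G), 33 (G/A), 35 (C/A).
p = 11/35 = 0.314286.
d = −0.75 · ln(1 − (4/3)·0.314286) = −0.75 · ln(0.580952) = −0.75 · (-0.543087) = 0.4073.

0.4073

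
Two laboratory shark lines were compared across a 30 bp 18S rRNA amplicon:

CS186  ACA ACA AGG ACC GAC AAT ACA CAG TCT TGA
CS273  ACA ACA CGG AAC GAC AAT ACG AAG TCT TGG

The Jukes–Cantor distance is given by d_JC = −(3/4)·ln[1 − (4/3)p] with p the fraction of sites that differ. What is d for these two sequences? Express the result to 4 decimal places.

Mismatches occur at site 7 (A/C), site 11 (C/A), site 21 (A/G), site 22 (C/A), site 30 (A/G).
p = 5/30 = 0.166667.
d = −0.75 · ln(1 − (4/3)·0.166667) = −0.75 · ln(0.777777) = −0.75 · (-0.251315) = 0.1885.

0.1885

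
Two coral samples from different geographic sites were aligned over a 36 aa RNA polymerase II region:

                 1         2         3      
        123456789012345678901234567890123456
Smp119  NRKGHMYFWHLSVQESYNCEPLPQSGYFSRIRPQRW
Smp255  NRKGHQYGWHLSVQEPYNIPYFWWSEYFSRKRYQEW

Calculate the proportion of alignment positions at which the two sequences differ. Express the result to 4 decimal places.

Mismatches occur at site 6 (M/Q), site 8 (F/G), site 16 (S/P), site 19 (C/I), site 20 (E/P), site 21 (P/Y), site 22 (L/F), site 23 (P/W), site 24 (Q/W), site 26 (G/E), site 31 (I/K), site 33 (P/Y), site 35 (R/E).
There are 13 differences over 36 sites, so p = 13/36 = 0.3611.

0.3611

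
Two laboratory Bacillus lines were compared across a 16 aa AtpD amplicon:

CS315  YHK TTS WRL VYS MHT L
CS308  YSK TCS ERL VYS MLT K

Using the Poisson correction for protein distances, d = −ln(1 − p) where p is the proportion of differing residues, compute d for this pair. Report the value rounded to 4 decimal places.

0.3747

The sequences differ at positions 2 (H/S), 5 (T/C), 7 (W/E), 14 (H/L), 16 (L/K).
p = 5/16 = 0.312500.
d = −ln(1 − 0.312500) = −ln(0.687500) = 0.3747.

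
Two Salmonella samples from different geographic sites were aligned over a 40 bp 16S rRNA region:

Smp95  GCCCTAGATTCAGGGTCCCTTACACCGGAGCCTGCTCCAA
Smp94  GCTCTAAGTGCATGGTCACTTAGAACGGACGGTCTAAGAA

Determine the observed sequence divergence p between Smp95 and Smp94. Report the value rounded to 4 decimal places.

Differing sites — 3:C/T; 7:G/A; 8:A/G; 10:T/G; 13:G/T; 18:C/A; 23:C/G; 25:C/A; 30:G/C; 31:C/G; 32:C/G; 34:G/C; 35:C/T; 36:T/A; 37:C/A; 38:C/G.
There are 16 differences over 40 sites, so p = 16/40 = 0.4000.

0.4000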